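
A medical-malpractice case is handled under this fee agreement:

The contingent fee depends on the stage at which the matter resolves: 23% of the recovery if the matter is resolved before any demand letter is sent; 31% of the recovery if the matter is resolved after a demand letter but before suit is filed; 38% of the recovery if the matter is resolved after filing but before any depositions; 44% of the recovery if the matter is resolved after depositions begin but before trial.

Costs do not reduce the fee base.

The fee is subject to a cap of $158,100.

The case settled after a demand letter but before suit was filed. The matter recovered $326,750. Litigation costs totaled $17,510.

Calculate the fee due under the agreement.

$101,292.50

Fee base is the gross recovery, $326,750; costs are reimbursed separately.
The matter settled after a demand letter but before suit was filed, so the 31% rate applies.
$326,750 × 31% = $101,292.50
$101,292.50 is under the $158,100 cap.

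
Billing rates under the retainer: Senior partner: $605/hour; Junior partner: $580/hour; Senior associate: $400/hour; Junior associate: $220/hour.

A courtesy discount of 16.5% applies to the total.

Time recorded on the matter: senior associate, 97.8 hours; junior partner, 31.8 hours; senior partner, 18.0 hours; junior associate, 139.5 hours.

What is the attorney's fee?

$82,785.24

Senior partner: 18.0 × $605 = $10,890.00
Junior partner: 31.8 × $580 = $18,444.00
Senior associate: 97.8 × $400 = $39,120.00
Junior associate: 139.5 × $220 = $30,690.00
Subtotal: $99,144.00
Less 16.5% discount: −$16,358.76
Total: $99,144.00 − $16,358.76 = $82,785.24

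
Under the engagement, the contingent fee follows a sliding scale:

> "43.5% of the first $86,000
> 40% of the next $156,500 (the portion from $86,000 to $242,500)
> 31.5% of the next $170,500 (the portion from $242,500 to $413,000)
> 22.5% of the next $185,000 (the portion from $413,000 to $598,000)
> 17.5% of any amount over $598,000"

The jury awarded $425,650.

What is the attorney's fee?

First $86,000 at 43.5% = $37,410.00
Next $156,500 at 40% = $62,600.00
Next $170,500 at 31.5% = $53,707.50
Remaining $12,650 at 22.5% = $2,846.25
Fee: $37,410.00 + $62,600.00 + $53,707.50 + $2,846.25 = $156,563.75

$156,563.75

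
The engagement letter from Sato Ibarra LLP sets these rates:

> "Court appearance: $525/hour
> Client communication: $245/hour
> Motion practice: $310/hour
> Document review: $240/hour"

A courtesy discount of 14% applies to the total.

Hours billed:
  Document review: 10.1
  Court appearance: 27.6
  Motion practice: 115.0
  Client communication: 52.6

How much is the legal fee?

Court appearance: 27.6 × $525 = $14,490.00
Client communication: 52.6 × $245 = $12,887.00
Motion practice: 115.0 × $310 = $35,650.00
Document review: 10.1 × $240 = $2,424.00
Subtotal: $65,451.00
Less 14% discount: −$9,163.14
Total: $65,451.00 − $9,163.14 = $56,287.86

$56,287.86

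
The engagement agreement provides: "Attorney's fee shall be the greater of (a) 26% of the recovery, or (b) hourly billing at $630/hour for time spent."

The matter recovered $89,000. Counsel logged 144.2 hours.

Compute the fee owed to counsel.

$90,846.00

(a) 26% of $89,000 = $23,140.00
(b) 144.2 × $630 = $90,846.00
The greater is (b): $90,846.00.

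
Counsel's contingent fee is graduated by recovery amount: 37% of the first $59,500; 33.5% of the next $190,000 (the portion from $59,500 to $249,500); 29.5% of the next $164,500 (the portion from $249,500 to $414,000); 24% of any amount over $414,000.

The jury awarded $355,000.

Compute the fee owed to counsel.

First $59,500 at 37% = $22,015.00
Next $190,000 at 33.5% = $63,650.00
Remaining $105,500 at 29.5% = $31,122.50
Fee: $22,015.00 + $63,650.00 + $31,122.50 = $116,787.50

$116,787.50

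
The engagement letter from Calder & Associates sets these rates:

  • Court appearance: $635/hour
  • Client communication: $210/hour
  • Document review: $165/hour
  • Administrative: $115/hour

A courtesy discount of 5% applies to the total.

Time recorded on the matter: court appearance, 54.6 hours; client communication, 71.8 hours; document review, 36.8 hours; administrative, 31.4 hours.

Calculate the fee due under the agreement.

Court appearance: 54.6 × $635 = $34,671.00
Client communication: 71.8 × $210 = $15,078.00
Document review: 36.8 × $165 = $6,072.00
Administrative: 31.4 × $115 = $3,611.00
Subtotal: $59,432.00
Less 5% discount: −$2,971.60
Total: $59,432.00 − $2,971.60 = $56,460.40

$56,460.40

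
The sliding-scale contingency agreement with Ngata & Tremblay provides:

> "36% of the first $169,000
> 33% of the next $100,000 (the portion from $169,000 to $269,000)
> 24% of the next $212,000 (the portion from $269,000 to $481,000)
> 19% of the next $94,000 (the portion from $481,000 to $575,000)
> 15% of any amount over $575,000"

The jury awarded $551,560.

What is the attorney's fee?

$158,126.40

First $169,000 at 36% = $60,840.00
Next $100,000 at 33% = $33,000.00
Next $212,000 at 24% = $50,880.00
Remaining $70,560 at 19% = $13,406.40
Fee: $60,840.00 + $33,000.00 + $50,880.00 + $13,406.40 = $158,126.40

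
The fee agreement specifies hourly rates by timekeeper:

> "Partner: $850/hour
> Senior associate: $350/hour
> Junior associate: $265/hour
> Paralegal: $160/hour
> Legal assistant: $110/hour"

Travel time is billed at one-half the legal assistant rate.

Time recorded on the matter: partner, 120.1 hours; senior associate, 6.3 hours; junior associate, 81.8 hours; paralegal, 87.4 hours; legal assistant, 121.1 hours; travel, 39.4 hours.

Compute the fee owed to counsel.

Partner: 120.1 × $850 = $102,085.00
Senior associate: 6.3 × $350 = $2,205.00
Junior associate: 81.8 × $265 = $21,677.00
Paralegal: 87.4 × $160 = $13,984.00
Legal assistant: 121.1 × $110 = $13,321.00
Subtotal: $102,085.00 + $2,205.00 + $21,677.00 + $13,984.00 + $13,321.00 = $153,272.00
Travel: 39.4 × ($110 ÷ 2) = 39.4 × $55.00 = $2,167.00
Total: $153,272.00 + $2,167.00 = $155,439.00

$155,439.00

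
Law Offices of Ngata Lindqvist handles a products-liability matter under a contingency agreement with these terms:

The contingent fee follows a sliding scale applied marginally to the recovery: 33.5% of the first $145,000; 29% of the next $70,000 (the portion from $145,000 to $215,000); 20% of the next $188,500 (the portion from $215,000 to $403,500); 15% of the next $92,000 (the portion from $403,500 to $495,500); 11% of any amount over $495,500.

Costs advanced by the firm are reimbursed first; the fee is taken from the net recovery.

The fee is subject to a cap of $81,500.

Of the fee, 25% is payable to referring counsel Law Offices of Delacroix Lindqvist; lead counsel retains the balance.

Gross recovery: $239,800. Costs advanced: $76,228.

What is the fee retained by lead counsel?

Fee base (net of costs): $239,800 − $76,228 = $163,572
First $145,000 at 33.5% = $48,575.00
Remaining $18,572 at 29% = $5,385.88
Fee: $48,575.00 + $5,385.88 = $53,960.88
$53,960.88 is under the $81,500 cap.
Referral share: 25% of $53,960.88 = $13,490.22; lead counsel retains $53,960.88 − $13,490.22 = $40,470.66.

$40,470.66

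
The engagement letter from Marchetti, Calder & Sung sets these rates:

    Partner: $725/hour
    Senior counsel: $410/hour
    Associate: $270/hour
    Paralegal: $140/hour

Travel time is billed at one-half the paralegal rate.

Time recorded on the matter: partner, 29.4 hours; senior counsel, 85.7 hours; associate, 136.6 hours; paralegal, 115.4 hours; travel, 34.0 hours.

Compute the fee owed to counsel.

Partner: 29.4 × $725 = $21,315.00
Senior counsel: 85.7 × $410 = $35,137.00
Associate: 136.6 × $270 = $36,882.00
Paralegal: 115.4 × $140 = $16,156.00
Subtotal: $21,315.00 + $35,137.00 + $36,882.00 + $16,156.00 = $109,490.00
Travel: 34.0 × ($140 ÷ 2) = 34.0 × $70.00 = $2,380.00
Total: $109,490.00 + $2,380.00 = $111,870.00

$111,870.00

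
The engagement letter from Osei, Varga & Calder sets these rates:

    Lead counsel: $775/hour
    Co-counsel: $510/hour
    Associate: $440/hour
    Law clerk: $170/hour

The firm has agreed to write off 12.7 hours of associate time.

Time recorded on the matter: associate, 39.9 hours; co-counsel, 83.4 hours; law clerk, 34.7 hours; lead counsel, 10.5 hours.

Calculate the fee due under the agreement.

$68,538.50

Lead counsel: 10.5 × $775 = $8,137.50
Co-counsel: 83.4 × $510 = $42,534.00
Associate: 39.9 × $440 = $17,556.00
Law clerk: 34.7 × $170 = $5,899.00
Subtotal: $74,126.50
Write-off: 12.7 × $440 = $5,588.00
Total: $74,126.50 − $5,588.00 = $68,538.50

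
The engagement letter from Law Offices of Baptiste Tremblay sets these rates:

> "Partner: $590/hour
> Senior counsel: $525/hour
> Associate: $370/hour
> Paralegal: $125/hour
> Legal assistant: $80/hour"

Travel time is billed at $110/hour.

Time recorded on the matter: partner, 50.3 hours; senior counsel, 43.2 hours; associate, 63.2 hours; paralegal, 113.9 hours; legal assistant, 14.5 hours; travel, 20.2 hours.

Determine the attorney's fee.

Partner: 50.3 × $590 = $29,677.00
Senior counsel: 43.2 × $525 = $22,680.00
Associate: 63.2 × $370 = $23,384.00
Paralegal: 113.9 × $125 = $14,237.50
Legal assistant: 14.5 × $80 = $1,160.00
Subtotal: $29,677.00 + $22,680.00 + $23,384.00 + $14,237.50 + $1,160.00 = $91,138.50
Travel: 20.2 × $110 = $2,222.00
Total: $91,138.50 + $2,222.00 = $93,360.50

$93,360.50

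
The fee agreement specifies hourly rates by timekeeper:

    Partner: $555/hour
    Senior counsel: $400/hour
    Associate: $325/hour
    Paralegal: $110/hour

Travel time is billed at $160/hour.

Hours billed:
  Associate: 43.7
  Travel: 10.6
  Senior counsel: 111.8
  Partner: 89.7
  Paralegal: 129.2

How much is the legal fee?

Partner: 89.7 × $555 = $49,783.50
Senior counsel: 111.8 × $400 = $44,720.00
Associate: 43.7 × $325 = $14,202.50
Paralegal: 129.2 × $110 = $14,212.00
Subtotal: $49,783.50 + $44,720.00 + $14,202.50 + $14,212.00 = $122,918.00
Travel: 10.6 × $160 = $1,696.00
Total: $122,918.00 + $1,696.00 = $124,614.00

$124,614.00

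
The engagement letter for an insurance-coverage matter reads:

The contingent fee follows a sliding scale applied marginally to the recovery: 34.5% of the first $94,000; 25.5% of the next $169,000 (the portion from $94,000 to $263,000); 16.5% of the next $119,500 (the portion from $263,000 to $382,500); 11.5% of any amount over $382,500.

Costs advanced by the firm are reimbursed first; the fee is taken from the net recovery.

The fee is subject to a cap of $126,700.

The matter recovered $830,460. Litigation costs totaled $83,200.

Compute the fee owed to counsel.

Fee base (net of costs): $830,460 − $83,200 = $747,260
First $94,000 at 34.5% = $32,430.00
Next $169,000 at 25.5% = $43,095.00
Next $119,500 at 16.5% = $19,717.50
Remaining $364,760 at 11.5% = $41,947.40
Fee: $32,430.00 + $43,095.00 + $19,717.50 + $41,947.40 = $137,189.90
$137,189.90 exceeds the $126,700 cap, so the fee is capped at $126,700.00.

$126,700.00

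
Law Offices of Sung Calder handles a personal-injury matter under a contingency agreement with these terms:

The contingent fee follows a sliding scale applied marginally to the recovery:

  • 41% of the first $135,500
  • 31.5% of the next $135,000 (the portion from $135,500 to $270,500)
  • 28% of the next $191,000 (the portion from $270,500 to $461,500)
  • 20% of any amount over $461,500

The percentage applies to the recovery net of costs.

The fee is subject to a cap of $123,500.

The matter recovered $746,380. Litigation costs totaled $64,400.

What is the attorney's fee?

$123,500.00

Fee base (net of costs): $746,380 − $64,400 = $681,980
First $135,500 at 41% = $55,555.00
Next $135,000 at 31.5% = $42,525.00
Next $191,000 at 28% = $53,480.00
Remaining $220,480 at 20% = $44,096.00
Fee: $55,555.00 + $42,525.00 + $53,480.00 + $44,096.00 = $195,656.00
$195,656.00 exceeds the $123,500 cap, so the fee is capped at $123,500.00.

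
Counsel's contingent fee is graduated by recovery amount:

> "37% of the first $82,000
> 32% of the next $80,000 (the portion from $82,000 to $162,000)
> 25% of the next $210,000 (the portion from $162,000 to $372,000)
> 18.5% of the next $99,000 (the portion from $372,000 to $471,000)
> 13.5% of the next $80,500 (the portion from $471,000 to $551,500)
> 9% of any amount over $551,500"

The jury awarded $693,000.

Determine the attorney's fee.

First $82,000 at 37% = $30,340.00
Next $80,000 at 32% = $25,600.00
Next $210,000 at 25% = $52,500.00
Next $99,000 at 18.5% = $18,315.00
Next $80,500 at 13.5% = $10,867.50
Remaining $141,500 at 9% = $12,735.00
Fee: $30,340.00 + $25,600.00 + $52,500.00 + $18,315.00 + $10,867.50 + $12,735.00 = $150,357.50

$150,357.50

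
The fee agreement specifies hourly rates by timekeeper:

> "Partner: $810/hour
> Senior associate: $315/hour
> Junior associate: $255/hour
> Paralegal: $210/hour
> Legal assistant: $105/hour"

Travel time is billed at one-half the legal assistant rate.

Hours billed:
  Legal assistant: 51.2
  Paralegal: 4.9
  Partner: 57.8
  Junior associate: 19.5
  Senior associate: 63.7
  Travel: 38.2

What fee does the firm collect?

$80,266.50

Partner: 57.8 × $810 = $46,818.00
Senior associate: 63.7 × $315 = $20,065.50
Junior associate: 19.5 × $255 = $4,972.50
Paralegal: 4.9 × $210 = $1,029.00
Legal assistant: 51.2 × $105 = $5,376.00
Subtotal: $46,818.00 + $20,065.50 + $4,972.50 + $1,029.00 + $5,376.00 = $78,261.00
Travel: 38.2 × ($105 ÷ 2) = 38.2 × $52.50 = $2,005.50
Total: $78,261.00 + $2,005.50 = $80,266.50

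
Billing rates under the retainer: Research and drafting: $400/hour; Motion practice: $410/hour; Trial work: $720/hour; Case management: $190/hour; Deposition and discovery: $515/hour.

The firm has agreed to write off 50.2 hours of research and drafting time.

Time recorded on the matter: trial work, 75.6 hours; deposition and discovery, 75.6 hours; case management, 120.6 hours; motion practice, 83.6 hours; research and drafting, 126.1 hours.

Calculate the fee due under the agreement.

Research and drafting: 126.1 × $400 = $50,440.00
Motion practice: 83.6 × $410 = $34,276.00
Trial work: 75.6 × $720 = $54,432.00
Case management: 120.6 × $190 = $22,914.00
Deposition and discovery: 75.6 × $515 = $38,934.00
Subtotal: $200,996.00
Write-off: 50.2 × $400 = $20,080.00
Total: $200,996.00 − $20,080.00 = $180,916.00

$180,916.00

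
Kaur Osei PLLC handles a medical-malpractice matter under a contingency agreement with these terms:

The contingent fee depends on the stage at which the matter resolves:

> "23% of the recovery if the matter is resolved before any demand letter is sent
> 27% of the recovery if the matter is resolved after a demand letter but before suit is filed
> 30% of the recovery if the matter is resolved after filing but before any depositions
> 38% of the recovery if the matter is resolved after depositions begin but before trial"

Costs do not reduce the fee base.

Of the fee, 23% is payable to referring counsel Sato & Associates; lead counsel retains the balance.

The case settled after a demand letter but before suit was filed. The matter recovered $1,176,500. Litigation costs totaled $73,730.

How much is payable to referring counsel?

Fee base is the gross recovery, $1,176,500; costs are reimbursed separately.
The matter settled after a demand letter but before suit was filed, so the 27% rate applies.
$1,176,500 × 27% = $317,655.00
Referral share: 23% of $317,655.00 = $73,060.65; lead counsel retains $317,655.00 − $73,060.65 = $244,594.35.

$73,060.65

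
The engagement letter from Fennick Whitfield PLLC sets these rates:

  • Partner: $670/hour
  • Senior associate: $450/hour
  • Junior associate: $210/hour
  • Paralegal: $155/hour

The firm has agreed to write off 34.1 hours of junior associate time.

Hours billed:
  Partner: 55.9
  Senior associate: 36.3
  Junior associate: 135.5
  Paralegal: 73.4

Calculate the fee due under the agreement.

$86,459.00

Partner: 55.9 × $670 = $37,453.00
Senior associate: 36.3 × $450 = $16,335.00
Junior associate: 135.5 × $210 = $28,455.00
Paralegal: 73.4 × $155 = $11,377.00
Subtotal: $93,620.00
Write-off: 34.1 × $210 = $7,161.00
Total: $93,620.00 − $7,161.00 = $86,459.00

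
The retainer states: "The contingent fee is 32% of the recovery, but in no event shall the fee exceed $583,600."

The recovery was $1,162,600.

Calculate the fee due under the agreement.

$372,032.00

32% of $1,162,600 = $372,032.00
That is under the $583,600 cap.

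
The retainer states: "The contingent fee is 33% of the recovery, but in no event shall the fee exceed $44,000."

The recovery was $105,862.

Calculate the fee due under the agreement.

33% of $105,862 = $34,934.46
That is under the $44,000 cap.

$34,934.46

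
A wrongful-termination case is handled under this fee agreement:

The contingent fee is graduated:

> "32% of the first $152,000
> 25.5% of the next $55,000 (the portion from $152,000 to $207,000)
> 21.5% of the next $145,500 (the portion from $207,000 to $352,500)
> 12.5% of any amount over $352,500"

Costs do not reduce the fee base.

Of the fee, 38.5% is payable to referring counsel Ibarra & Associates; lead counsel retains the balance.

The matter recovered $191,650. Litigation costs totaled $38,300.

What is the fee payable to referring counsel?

$22,619.04

Fee base is the gross recovery, $191,650; costs are reimbursed separately.
First $152,000 at 32% = $48,640.00
Remaining $39,650 at 25.5% = $10,110.75
Fee: $48,640.00 + $10,110.75 = $58,750.75
Referral share: 38.5% of $58,750.75 = $22,619.04; lead counsel retains $58,750.75 − $22,619.04 = $36,131.71.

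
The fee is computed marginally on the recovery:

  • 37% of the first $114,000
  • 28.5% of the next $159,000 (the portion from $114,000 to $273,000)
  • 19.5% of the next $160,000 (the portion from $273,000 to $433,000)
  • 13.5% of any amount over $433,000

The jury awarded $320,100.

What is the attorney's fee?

$96,679.50

First $114,000 at 37% = $42,180.00
Next $159,000 at 28.5% = $45,315.00
Remaining $47,100 at 19.5% = $9,184.50
Fee: $42,180.00 + $45,315.00 + $9,184.50 = $96,679.50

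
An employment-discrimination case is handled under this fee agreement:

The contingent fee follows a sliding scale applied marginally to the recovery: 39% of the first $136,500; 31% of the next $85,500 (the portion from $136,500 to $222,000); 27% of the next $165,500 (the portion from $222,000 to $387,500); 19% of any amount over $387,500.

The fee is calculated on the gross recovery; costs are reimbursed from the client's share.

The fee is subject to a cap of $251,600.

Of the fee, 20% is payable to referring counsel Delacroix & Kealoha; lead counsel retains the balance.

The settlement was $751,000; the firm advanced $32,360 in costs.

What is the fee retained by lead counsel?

Fee base is the gross recovery, $751,000; costs are reimbursed separately.
First $136,500 at 39% = $53,235.00
Next $85,500 at 31% = $26,505.00
Next $165,500 at 27% = $44,685.00
Remaining $363,500 at 19% = $69,065.00
Fee: $53,235.00 + $26,505.00 + $44,685.00 + $69,065.00 = $193,490.00
$193,490.00 is under the $251,600 cap.
Referral share: 20% of $193,490.00 = $38,698.00; lead counsel retains $193,490.00 − $38,698.00 = $154,792.00.

$154,792.00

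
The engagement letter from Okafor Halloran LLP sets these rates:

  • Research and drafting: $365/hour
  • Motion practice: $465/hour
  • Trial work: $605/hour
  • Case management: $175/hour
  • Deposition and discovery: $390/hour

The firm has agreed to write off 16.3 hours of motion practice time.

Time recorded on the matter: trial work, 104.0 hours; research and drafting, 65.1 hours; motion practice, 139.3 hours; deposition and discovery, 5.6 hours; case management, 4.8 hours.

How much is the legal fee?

$146,900.50

Research and drafting: 65.1 × $365 = $23,761.50
Motion practice: 139.3 × $465 = $64,774.50
Trial work: 104.0 × $605 = $62,920.00
Case management: 4.8 × $175 = $840.00
Deposition and discovery: 5.6 × $390 = $2,184.00
Subtotal: $154,480.00
Write-off: 16.3 × $465 = $7,579.50
Total: $154,480.00 − $7,579.50 = $146,900.50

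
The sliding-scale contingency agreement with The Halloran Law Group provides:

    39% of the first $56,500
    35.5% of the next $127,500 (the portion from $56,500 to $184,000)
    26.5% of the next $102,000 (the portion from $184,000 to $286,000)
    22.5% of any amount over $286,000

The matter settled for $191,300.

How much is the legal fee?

$69,232.00

First $56,500 at 39% = $22,035.00
Next $127,500 at 35.5% = $45,262.50
Remaining $7,300 at 26.5% = $1,934.50
Fee: $22,035.00 + $45,262.50 + $1,934.50 = $69,232.00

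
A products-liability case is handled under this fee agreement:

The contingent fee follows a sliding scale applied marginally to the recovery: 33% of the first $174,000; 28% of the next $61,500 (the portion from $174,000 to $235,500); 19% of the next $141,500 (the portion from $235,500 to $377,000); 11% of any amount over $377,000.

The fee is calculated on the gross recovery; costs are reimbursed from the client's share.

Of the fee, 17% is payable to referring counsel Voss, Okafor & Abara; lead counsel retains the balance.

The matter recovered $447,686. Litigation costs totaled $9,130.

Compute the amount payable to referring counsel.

$18,581.08

Fee base is the gross recovery, $447,686; costs are reimbursed separately.
First $174,000 at 33% = $57,420.00
Next $61,500 at 28% = $17,220.00
Next $141,500 at 19% = $26,885.00
Remaining $70,686 at 11% = $7,775.46
Fee: $57,420.00 + $17,220.00 + $26,885.00 + $7,775.46 = $109,300.46
Referral share: 17% of $109,300.46 = $18,581.08; lead counsel retains $109,300.46 − $18,581.08 = $90,719.38.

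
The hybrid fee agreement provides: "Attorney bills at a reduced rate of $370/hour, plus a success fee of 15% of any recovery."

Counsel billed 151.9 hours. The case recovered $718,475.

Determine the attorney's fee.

Hourly: 151.9 × $370 = $56,203.00
Success fee: 15% of $718,475 = $107,771.25
Total: $56,203.00 + $107,771.25 = $163,974.25

$163,974.25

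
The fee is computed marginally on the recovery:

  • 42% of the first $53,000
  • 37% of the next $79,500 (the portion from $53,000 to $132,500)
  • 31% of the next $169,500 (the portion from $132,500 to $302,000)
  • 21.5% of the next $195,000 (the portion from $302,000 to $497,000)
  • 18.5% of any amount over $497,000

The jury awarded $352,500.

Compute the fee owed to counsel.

First $53,000 at 42% = $22,260.00
Next $79,500 at 37% = $29,415.00
Next $169,500 at 31% = $52,545.00
Remaining $50,500 at 21.5% = $10,857.50
Fee: $22,260.00 + $29,415.00 + $52,545.00 + $10,857.50 = $115,077.50

$115,077.50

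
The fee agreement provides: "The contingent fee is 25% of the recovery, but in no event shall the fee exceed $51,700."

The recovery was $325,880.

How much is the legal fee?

$51,700.00

25% of $325,880 = $81,470.00
That exceeds the $51,700 cap, so the fee is capped at $51,700.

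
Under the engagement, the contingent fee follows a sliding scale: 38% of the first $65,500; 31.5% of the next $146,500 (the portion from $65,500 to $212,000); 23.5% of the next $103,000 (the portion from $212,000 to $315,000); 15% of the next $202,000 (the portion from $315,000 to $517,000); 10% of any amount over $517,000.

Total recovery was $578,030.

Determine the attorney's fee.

First $65,500 at 38% = $24,890.00
Next $146,500 at 31.5% = $46,147.50
Next $103,000 at 23.5% = $24,205.00
Next $202,000 at 15% = $30,300.00
Remaining $61,030 at 10% = $6,103.00
Fee: $24,890.00 + $46,147.50 + $24,205.00 + $30,300.00 + $6,103.00 = $131,645.50

$131,645.50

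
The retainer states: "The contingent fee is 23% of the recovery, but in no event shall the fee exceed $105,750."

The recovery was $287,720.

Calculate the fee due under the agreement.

23% of $287,720 = $66,175.60
That is under the $105,750 cap.

$66,175.60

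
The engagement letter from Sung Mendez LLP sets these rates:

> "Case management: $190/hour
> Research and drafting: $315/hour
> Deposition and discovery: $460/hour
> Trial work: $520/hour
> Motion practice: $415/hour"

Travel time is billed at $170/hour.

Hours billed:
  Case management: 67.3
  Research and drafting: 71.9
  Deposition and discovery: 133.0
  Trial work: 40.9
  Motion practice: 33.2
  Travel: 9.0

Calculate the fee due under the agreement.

$133,191.50

Case management: 67.3 × $190 = $12,787.00
Research and drafting: 71.9 × $315 = $22,648.50
Deposition and discovery: 133.0 × $460 = $61,180.00
Trial work: 40.9 × $520 = $21,268.00
Motion practice: 33.2 × $415 = $13,778.00
Subtotal: $12,787.00 + $22,648.50 + $61,180.00 + $21,268.00 + $13,778.00 = $131,661.50
Travel: 9.0 × $170 = $1,530.00
Total: $131,661.50 + $1,530.00 = $133,191.50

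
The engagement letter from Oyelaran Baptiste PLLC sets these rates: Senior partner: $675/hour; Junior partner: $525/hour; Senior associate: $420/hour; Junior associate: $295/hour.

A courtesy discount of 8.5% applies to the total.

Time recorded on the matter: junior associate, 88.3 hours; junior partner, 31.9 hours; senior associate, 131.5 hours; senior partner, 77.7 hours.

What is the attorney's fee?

$137,683.25

Senior partner: 77.7 × $675 = $52,447.50
Junior partner: 31.9 × $525 = $16,747.50
Senior associate: 131.5 × $420 = $55,230.00
Junior associate: 88.3 × $295 = $26,048.50
Subtotal: $150,473.50
Less 8.5% discount: −$12,790.25
Total: $150,473.50 − $12,790.25 = $137,683.25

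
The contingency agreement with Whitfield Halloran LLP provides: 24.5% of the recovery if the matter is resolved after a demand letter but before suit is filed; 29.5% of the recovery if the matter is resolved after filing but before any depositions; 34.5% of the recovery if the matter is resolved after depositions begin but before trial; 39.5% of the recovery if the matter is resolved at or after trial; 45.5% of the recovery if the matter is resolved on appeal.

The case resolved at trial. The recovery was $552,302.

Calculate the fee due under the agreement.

The matter resolved at trial, so the 39.5% rate applies.
$552,302 × 39.5% = $218,159.29

$218,159.29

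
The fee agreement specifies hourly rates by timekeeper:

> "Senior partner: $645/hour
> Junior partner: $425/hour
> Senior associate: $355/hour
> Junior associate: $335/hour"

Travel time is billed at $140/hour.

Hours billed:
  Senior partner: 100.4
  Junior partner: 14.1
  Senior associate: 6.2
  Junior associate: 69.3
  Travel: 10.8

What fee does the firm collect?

$97,679.00

Senior partner: 100.4 × $645 = $64,758.00
Junior partner: 14.1 × $425 = $5,992.50
Senior associate: 6.2 × $355 = $2,201.00
Junior associate: 69.3 × $335 = $23,215.50
Subtotal: $64,758.00 + $5,992.50 + $2,201.00 + $23,215.50 = $96,167.00
Travel: 10.8 × $140 = $1,512.00
Total: $96,167.00 + $1,512.00 = $97,679.00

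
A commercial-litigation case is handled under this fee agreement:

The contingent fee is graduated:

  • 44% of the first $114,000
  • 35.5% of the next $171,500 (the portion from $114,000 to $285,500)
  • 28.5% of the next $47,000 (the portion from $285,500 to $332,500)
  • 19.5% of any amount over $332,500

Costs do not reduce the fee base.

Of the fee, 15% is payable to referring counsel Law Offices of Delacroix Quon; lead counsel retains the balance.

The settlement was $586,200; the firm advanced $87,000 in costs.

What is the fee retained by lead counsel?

Fee base is the gross recovery, $586,200; costs are reimbursed separately.
First $114,000 at 44% = $50,160.00
Next $171,500 at 35.5% = $60,882.50
Next $47,000 at 28.5% = $13,395.00
Remaining $253,700 at 19.5% = $49,471.50
Fee: $50,160.00 + $60,882.50 + $13,395.00 + $49,471.50 = $173,909.00
Referral share: 15% of $173,909.00 = $26,086.35; lead counsel retains $173,909.00 − $26,086.35 = $147,822.65.

$147,822.65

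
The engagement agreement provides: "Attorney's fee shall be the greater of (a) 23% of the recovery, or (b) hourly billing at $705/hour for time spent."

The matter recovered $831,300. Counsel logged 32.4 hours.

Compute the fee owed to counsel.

$191,199.00

(a) 23% of $831,300 = $191,199.00
(b) 32.4 × $705 = $22,842.00
The greater is (a): $191,199.00.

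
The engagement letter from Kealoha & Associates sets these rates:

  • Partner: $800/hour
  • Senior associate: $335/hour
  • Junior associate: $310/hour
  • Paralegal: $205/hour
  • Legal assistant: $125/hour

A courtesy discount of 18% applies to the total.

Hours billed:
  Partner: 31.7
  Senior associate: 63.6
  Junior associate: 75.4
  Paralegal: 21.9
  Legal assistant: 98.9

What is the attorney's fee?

$71,251.44

Partner: 31.7 × $800 = $25,360.00
Senior associate: 63.6 × $335 = $21,306.00
Junior associate: 75.4 × $310 = $23,374.00
Paralegal: 21.9 × $205 = $4,489.50
Legal assistant: 98.9 × $125 = $12,362.50
Subtotal: $86,892.00
Less 18% discount: −$15,640.56
Total: $86,892.00 − $15,640.56 = $71,251.44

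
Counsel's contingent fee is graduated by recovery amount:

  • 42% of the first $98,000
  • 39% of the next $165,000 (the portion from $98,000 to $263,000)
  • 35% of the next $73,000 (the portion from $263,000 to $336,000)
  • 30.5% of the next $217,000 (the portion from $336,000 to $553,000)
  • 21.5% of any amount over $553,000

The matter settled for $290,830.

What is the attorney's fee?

First $98,000 at 42% = $41,160.00
Next $165,000 at 39% = $64,350.00
Remaining $27,830 at 35% = $9,740.50
Fee: $41,160.00 + $64,350.00 + $9,740.50 = $115,250.50

$115,250.50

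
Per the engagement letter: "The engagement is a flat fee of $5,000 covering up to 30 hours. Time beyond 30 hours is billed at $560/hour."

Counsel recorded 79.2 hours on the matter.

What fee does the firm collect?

Flat fee: $5,000.00
Excess hours: 79.2 − 30 = 49.2
Overrun: 49.2 × $560 = $27,552.00
Total: $5,000.00 + $27,552.00 = $32,552.00

$32,552.00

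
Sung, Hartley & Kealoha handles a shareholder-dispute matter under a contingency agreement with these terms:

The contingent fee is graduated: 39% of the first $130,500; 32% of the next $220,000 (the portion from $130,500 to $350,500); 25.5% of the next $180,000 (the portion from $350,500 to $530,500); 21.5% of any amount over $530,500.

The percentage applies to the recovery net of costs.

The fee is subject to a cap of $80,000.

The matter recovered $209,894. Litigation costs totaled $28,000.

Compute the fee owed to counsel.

$67,341.08

Fee base (net of costs): $209,894 − $28,000 = $181,894
First $130,500 at 39% = $50,895.00
Remaining $51,394 at 32% = $16,446.08
Fee: $50,895.00 + $16,446.08 = $67,341.08
$67,341.08 is under the $80,000 cap.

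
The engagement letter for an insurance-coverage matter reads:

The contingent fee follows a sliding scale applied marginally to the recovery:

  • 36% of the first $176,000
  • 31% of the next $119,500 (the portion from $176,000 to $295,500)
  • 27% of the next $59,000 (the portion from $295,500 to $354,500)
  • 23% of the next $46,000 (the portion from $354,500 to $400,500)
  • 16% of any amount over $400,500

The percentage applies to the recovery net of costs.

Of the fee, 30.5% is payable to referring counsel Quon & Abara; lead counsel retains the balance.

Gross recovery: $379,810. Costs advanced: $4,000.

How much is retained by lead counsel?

Fee base (net of costs): $379,810 − $4,000 = $375,810
First $176,000 at 36% = $63,360.00
Next $119,500 at 31% = $37,045.00
Next $59,000 at 27% = $15,930.00
Remaining $21,310 at 23% = $4,901.30
Fee: $63,360.00 + $37,045.00 + $15,930.00 + $4,901.30 = $121,236.30
Referral share: 30.5% of $121,236.30 = $36,977.07; lead counsel retains $121,236.30 − $36,977.07 = $84,259.23.

$84,259.23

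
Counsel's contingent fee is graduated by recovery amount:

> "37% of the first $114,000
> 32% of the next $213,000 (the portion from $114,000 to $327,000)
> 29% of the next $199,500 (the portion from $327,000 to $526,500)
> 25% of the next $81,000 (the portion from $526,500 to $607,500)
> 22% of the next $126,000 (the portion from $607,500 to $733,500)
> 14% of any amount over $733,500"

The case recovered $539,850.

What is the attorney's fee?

$171,532.50

First $114,000 at 37% = $42,180.00
Next $213,000 at 32% = $68,160.00
Next $199,500 at 29% = $57,855.00
Remaining $13,350 at 25% = $3,337.50
Fee: $42,180.00 + $68,160.00 + $57,855.00 + $3,337.50 = $171,532.50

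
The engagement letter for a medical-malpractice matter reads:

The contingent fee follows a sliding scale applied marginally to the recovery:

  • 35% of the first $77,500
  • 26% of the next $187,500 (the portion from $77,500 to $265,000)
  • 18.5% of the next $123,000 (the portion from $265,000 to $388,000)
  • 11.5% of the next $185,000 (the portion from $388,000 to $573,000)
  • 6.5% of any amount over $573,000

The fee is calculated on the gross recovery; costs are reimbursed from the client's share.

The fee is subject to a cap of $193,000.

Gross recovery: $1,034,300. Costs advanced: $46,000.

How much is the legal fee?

$149,889.50

Fee base is the gross recovery, $1,034,300; costs are reimbursed separately.
First $77,500 at 35% = $27,125.00
Next $187,500 at 26% = $48,750.00
Next $123,000 at 18.5% = $22,755.00
Next $185,000 at 11.5% = $21,275.00
Remaining $461,300 at 6.5% = $29,984.50
Fee: $27,125.00 + $48,750.00 + $22,755.00 + $21,275.00 + $29,984.50 = $149,889.50
$149,889.50 is under the $193,000 cap.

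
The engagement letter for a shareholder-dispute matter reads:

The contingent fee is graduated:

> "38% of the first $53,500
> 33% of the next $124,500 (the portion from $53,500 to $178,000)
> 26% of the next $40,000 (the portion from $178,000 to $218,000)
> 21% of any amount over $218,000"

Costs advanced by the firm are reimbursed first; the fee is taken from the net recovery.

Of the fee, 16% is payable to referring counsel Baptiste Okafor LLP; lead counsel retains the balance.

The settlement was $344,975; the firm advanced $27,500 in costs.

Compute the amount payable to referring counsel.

Fee base (net of costs): $344,975 − $27,500 = $317,475
First $53,500 at 38% = $20,330.00
Next $124,500 at 33% = $41,085.00
Next $40,000 at 26% = $10,400.00
Remaining $99,475 at 21% = $20,889.75
Fee: $20,330.00 + $41,085.00 + $10,400.00 + $20,889.75 = $92,704.75
Referral share: 16% of $92,704.75 = $14,832.76; lead counsel retains $92,704.75 − $14,832.76 = $77,871.99.

$14,832.76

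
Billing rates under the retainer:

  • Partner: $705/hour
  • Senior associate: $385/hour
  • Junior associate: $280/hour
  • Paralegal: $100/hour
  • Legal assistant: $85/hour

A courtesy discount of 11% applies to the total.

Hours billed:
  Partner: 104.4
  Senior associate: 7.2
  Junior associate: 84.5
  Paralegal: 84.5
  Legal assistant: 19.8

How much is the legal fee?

$98,048.63

Partner: 104.4 × $705 = $73,602.00
Senior associate: 7.2 × $385 = $2,772.00
Junior associate: 84.5 × $280 = $23,660.00
Paralegal: 84.5 × $100 = $8,450.00
Legal assistant: 19.8 × $85 = $1,683.00
Subtotal: $110,167.00
Less 11% discount: −$12,118.37
Total: $110,167.00 − $12,118.37 = $98,048.63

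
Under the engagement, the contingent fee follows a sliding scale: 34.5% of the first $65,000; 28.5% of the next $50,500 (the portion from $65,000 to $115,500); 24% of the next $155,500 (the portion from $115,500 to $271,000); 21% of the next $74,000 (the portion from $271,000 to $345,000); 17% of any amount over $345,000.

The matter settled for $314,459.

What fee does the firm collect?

$83,263.89

First $65,000 at 34.5% = $22,425.00
Next $50,500 at 28.5% = $14,392.50
Next $155,500 at 24% = $37,320.00
Remaining $43,459 at 21% = $9,126.39
Fee: $22,425.00 + $14,392.50 + $37,320.00 + $9,126.39 = $83,263.89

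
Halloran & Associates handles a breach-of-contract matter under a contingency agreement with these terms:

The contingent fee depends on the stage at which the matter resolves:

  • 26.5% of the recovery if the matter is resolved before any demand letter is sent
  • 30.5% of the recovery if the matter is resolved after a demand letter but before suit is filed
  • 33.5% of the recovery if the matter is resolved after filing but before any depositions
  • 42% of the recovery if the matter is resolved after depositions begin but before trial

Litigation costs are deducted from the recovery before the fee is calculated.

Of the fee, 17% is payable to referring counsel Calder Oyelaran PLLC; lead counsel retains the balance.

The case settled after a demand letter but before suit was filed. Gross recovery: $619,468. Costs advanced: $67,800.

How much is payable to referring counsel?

$28,603.99

Fee base (net of costs): $619,468 − $67,800 = $551,668
The matter settled after a demand letter but before suit was filed, so the 30.5% rate applies.
$551,668 × 30.5% = $168,258.74
Referral share: 17% of $168,258.74 = $28,603.99; lead counsel retains $168,258.74 − $28,603.99 = $139,654.75.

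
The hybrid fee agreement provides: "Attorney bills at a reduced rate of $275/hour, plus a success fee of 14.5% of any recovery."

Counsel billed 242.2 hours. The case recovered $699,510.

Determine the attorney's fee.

$168,033.95

Hourly: 242.2 × $275 = $66,605.00
Success fee: 14.5% of $699,510 = $101,428.95
Total: $66,605.00 + $101,428.95 = $168,033.95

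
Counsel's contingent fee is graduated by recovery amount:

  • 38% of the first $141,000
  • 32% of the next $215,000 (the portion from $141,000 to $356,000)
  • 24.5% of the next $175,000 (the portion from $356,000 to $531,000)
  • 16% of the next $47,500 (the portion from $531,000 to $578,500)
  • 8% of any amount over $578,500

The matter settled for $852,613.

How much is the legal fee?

First $141,000 at 38% = $53,580.00
Next $215,000 at 32% = $68,800.00
Next $175,000 at 24.5% = $42,875.00
Next $47,500 at 16% = $7,600.00
Remaining $274,113 at 8% = $21,929.04
Fee: $53,580.00 + $68,800.00 + $42,875.00 + $7,600.00 + $21,929.04 = $194,784.04

$194,784.04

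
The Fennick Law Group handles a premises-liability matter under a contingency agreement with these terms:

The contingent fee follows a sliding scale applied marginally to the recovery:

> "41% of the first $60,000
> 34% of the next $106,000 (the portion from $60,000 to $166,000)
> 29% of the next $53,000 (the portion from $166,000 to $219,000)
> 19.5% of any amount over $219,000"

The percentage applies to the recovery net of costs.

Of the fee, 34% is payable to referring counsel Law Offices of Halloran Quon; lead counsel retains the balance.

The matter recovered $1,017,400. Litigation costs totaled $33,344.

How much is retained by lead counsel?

Fee base (net of costs): $1,017,400 − $33,344 = $984,056
First $60,000 at 41% = $24,600.00
Next $106,000 at 34% = $36,040.00
Next $53,000 at 29% = $15,370.00
Remaining $765,056 at 19.5% = $149,185.92
Fee: $24,600.00 + $36,040.00 + $15,370.00 + $149,185.92 = $225,195.92
Referral share: 34% of $225,195.92 = $76,566.61; lead counsel retains $225,195.92 − $76,566.61 = $148,629.31.

$148,629.31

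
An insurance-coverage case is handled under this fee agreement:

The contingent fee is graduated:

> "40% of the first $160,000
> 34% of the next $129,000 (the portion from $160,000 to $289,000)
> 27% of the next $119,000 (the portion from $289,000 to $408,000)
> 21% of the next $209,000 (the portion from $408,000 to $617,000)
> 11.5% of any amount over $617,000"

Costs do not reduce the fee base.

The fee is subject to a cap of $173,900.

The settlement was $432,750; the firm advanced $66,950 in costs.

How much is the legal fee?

$145,187.50

Fee base is the gross recovery, $432,750; costs are reimbursed separately.
First $160,000 at 40% = $64,000.00
Next $129,000 at 34% = $43,860.00
Next $119,000 at 27% = $32,130.00
Remaining $24,750 at 21% = $5,197.50
Fee: $64,000.00 + $43,860.00 + $32,130.00 + $5,197.50 = $145,187.50
$145,187.50 is under the $173,900 cap.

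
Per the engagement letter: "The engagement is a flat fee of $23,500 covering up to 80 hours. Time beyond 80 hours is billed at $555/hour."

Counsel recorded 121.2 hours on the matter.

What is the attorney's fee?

$46,366.00

Flat fee: $23,500.00
Excess hours: 121.2 − 80 = 41.2
Overrun: 41.2 × $555 = $22,866.00
Total: $23,500.00 + $22,866.00 = $46,366.00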